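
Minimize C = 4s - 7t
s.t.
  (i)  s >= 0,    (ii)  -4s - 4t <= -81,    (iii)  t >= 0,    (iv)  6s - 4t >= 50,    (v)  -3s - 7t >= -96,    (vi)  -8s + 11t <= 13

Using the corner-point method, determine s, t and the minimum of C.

s = 367/27, t = 71/9, minimum C = -23/27

Vertices and C = 4s - 7t:
  (81/4, 0) → C = 81
  (131/10, 143/20) → C = 47/20
  (32, 0) → C = 128
  (367/27, 71/9) → C = -23/27

At the optimal vertex, 6s - 4t = 50 and -3s - 7t = -96.
Solving simultaneously gives s = 367/27, t = 71/9.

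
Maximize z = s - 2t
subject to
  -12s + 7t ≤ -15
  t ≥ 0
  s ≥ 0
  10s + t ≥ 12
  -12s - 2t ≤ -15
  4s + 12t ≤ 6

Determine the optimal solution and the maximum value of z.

s = 3/2, t = 0, maximum z = 3/2

Vertices and z = s - 2t:
  (5/4, 0) → z = 5/4
  (111/86, 3/43) → z = 99/86
  (3/2, 0) → z = 3/2

At the optimal vertex, t = 0 and 4s + 12t = 6.
Solving simultaneously gives s = 3/2, t = 0.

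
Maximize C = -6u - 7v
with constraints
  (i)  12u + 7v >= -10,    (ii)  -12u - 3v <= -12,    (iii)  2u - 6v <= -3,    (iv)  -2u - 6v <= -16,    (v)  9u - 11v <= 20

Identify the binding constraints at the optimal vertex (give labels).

(ii) and (iv)

Corner points and C = -6u - 7v:
  (4/11, 28/11) → C = -20
  (13/4, 19/12) → C = -367/12
  (153/32, 67/32) → C = -1387/32
The feasible region is unbounded (it extends along (11, 9), (-1, 4)), but C strictly decreases along every unbounded feasible direction, so there is no improving ray and the maximum is attained at a vertex.

The maximum is at (4/11, 28/11). Substituting into each constraint, equality holds for (ii) and (iv); the remaining constraints have slack.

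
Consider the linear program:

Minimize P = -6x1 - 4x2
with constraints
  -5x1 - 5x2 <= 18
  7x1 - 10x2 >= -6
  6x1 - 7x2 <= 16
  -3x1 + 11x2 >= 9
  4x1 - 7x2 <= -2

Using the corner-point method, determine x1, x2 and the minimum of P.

x1 = 202/11, x2 = 148/11, minimum P = -164

Feasible corners and P = -6x1 - 4x2:
  (202/11, 148/11) → P = -164
  (24/47, 45/47) → P = -324/47
  (9, 38/7) → P = -530/7
  (41/23, 30/23) → P = -366/23

The binding constraints are 7x1 - 10x2 = -6 and 6x1 - 7x2 = 16.
Solving simultaneously gives x1 = 202/11, x2 = 148/11.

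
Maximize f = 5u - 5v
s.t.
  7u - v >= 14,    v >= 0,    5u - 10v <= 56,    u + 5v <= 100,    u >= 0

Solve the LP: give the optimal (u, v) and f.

u = 256/7, v = 444/35, maximum f = 836/7

Extreme points and f = 5u - 5v:
  (2, 0) → f = 10
  (85/18, 343/18) → f = -215/3
  (56/5, 0) → f = 56
  (256/7, 444/35) → f = 836/7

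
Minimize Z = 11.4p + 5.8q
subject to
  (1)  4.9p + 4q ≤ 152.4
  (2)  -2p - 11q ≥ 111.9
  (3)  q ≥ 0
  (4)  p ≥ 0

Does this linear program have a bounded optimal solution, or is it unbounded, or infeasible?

infeasible

The boundaries 4.9p + 4q = 152.4 and -2p - 11q = 111.9 meet at (2360/51, -9479/510), but that point violates q ≥ 0. Every candidate vertex is excluded by some other constraint, so the feasible region is empty.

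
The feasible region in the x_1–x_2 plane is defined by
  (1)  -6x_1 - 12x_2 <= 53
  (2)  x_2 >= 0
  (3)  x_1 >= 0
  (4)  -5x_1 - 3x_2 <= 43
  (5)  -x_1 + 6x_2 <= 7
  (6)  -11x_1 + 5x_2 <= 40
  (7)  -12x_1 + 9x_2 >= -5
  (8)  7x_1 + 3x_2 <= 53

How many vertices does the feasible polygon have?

The feasible vertices (each the meet of two boundaries and inside every other half-plane) are:
  (0, 0)
  (5/12, 0)
  (0, 7/6)
  (31/21, 89/63)

4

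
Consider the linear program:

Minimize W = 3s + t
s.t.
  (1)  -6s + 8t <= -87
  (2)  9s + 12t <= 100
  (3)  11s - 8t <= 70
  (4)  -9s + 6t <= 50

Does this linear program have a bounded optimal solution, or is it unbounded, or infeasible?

bounded optimum

Extreme points and W = 3s + t:
  (-17/5, -537/40) → W = -189/8
  (-461/18, -361/12) → W = -1283/12
  (-410/3, -590/3) → W = -1820/3
The feasible region has finitely many vertices and no improving ray; the minimum is -1820/3 at (-410/3, -590/3).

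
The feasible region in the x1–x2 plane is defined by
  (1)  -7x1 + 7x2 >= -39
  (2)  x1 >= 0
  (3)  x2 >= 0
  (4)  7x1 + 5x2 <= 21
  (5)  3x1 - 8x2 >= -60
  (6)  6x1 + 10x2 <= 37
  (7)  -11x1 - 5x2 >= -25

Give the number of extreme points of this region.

5

Of the 21 pairwise boundary intersections, those satisfying every inequality are:
  (0, 0)
  (0, 37/10)
  (25/11, 0)
  (5/8, 133/40)
  (1, 14/5)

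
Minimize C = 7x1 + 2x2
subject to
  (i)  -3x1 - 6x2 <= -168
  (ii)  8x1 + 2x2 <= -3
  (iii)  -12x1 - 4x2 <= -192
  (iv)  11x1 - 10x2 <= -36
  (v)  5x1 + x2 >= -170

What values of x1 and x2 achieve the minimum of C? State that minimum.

Extreme points and C = 7x1 + 2x2:
  (-99/2, 393/2) → C = 93/2
  (-337/2, 1345/2) → C = 331/2
  (-109, 375) → C = -13

The optimum lies where -12x1 - 4x2 = -192 and 5x1 + x2 = -170.
Solving simultaneously gives x1 = -109, x2 = 375.

x1 = -109, x2 = 375, minimum C = -13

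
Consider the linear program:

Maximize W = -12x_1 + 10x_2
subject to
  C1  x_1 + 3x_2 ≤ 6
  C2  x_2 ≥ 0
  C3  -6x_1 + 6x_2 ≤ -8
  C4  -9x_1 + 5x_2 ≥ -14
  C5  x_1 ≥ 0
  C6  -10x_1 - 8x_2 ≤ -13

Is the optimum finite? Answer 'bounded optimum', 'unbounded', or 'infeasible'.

bounded optimum

Vertices and W = -12x_1 + 10x_2:
  (4/3, 0) → W = -16
  (14/9, 0) → W = -56/3
  (11/6, 1/2) → W = -17
The feasible region has finitely many vertices and no improving ray; the maximum is -16 at (4/3, 0).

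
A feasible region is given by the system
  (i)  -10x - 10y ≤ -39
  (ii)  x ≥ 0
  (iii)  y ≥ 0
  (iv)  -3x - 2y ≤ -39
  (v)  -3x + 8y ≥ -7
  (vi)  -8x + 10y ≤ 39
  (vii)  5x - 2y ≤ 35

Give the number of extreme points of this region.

3

Pairwise boundary intersections that survive every other constraint:
  (156/23, 429/46)
  (37/4, 45/8)
  (214/17, 475/34)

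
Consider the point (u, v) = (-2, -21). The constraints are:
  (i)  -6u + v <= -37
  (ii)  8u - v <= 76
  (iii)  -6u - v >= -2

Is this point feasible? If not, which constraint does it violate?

not feasible — violates (i)

Constraint (i): -6u + v = -9, which is not ≤ -37. All other constraints are satisfied.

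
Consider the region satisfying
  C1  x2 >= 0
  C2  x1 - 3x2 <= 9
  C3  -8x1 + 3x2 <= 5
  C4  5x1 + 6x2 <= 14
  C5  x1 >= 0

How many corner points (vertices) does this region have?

Intersecting each pair of boundary lines and keeping only the points that satisfy every inequality leaves:
  (14/5, 0)
  (0, 0)
  (4/21, 137/63)
  (0, 5/3)

4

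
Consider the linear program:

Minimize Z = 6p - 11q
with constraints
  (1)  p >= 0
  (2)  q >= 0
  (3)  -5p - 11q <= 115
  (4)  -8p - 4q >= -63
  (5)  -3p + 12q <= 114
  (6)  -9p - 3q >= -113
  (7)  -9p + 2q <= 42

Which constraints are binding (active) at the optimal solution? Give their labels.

Feasible corners and Z = 6p - 11q:
  (0, 0) → Z = 0
  (0, 19/2) → Z = -209/2
  (63/8, 0) → Z = 189/4
  (25/9, 367/36) → Z = -3437/36

The minimum is at (0, 19/2). Substituting into each constraint, equality holds for (1) and (5); the remaining constraints have slack.

(1) and (5)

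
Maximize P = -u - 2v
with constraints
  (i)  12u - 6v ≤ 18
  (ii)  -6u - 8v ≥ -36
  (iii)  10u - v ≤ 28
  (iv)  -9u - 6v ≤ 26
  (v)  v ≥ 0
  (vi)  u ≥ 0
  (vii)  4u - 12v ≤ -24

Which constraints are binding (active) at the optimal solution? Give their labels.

Extreme points and P = -u - 2v:
  (0, 9/2) → P = -9
  (30/13, 36/13) → P = -102/13
  (0, 2) → P = -4

The maximum is at (0, 2). Substituting into each constraint, equality holds for (vi) and (vii); the remaining constraints have slack.

(vi) and (vii)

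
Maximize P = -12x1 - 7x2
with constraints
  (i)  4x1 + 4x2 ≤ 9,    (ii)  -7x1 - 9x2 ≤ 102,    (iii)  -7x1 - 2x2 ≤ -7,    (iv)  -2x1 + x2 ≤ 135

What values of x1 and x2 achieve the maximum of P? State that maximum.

x1 = 267/49, x2 = -109/7, maximum P = 2137/49

Vertices and P = -12x1 - 7x2:
  (489/8, -471/8) → P = -2571/8
  (1/2, 7/4) → P = -73/4
  (267/49, -109/7) → P = 2137/49

At the optimal vertex, -7x1 - 9x2 = 102 and -7x1 - 2x2 = -7.
Solving simultaneously gives x1 = 267/49, x2 = -109/7.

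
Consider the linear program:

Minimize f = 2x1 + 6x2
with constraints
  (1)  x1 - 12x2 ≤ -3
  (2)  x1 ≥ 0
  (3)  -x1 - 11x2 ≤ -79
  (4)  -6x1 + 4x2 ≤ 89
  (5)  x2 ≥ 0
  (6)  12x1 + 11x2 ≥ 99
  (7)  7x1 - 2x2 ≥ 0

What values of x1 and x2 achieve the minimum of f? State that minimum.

x1 = 2, x2 = 7, minimum f = 46

Corner points and f = 2x1 + 6x2:
  (915/23, 82/23) → f = 2322/23
  (2, 7) → f = 46
  (89/8, 623/16) → f = 2047/8
The feasible region is unbounded (it extends along (12, 1), (2, 3)), but f strictly increases along every unbounded feasible direction, so there is no improving ray and the minimum is attained at a vertex.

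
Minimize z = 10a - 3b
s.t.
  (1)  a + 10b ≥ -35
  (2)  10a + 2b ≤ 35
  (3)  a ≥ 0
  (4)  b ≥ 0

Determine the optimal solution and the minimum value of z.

Vertices and z = 10a - 3b:
  (0, 35/2) → z = -105/2
  (7/2, 0) → z = 35
  (0, 0) → z = 0

At the optimal vertex, 10a + 2b = 35 and a = 0.
Solving simultaneously gives a = 0, b = 35/2.

a = 0, b = 35/2, minimum z = -105/2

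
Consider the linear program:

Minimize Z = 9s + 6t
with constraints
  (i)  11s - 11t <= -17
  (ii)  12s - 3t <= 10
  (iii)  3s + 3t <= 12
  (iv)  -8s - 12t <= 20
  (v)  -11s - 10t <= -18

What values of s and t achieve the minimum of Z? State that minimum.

s = -22, t = 26, minimum Z = -42

Extreme points and Z = 9s + 6t:
  (27/22, 61/22) → Z = 609/22
  (4/33, 5/3) → Z = 122/11
  (-22, 26) → Z = -42

At the optimal vertex, 3s + 3t = 12 and -11s - 10t = -18.
Solving simultaneously gives s = -22, t = 26.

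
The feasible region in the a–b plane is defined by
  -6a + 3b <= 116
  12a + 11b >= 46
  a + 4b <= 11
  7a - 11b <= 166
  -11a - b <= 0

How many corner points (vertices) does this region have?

The feasible vertices (each the meet of two boundaries and inside every other half-plane) are:
  (63/37, 86/37)
  (212/19, -1670/209)
  (785/39, -89/39)

3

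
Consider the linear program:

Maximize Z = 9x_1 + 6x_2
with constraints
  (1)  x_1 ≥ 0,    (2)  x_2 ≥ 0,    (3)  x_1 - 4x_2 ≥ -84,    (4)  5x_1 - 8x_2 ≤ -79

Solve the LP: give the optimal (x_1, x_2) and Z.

Corner points and Z = 9x_1 + 6x_2:
  (0, 21) → Z = 126
  (0, 79/8) → Z = 237/4
  (89/3, 341/12) → Z = 875/2

The optimum lies where x_1 - 4x_2 = -84 and 5x_1 - 8x_2 = -79.
Solving simultaneously gives x_1 = 89/3, x_2 = 341/12.

x_1 = 89/3, x_2 = 341/12, maximum Z = 875/2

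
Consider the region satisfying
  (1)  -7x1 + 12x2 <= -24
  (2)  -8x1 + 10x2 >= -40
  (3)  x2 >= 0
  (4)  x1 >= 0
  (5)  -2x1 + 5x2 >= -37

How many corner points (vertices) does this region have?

3

Of the 10 pairwise boundary intersections, those satisfying every inequality are:
  (120/13, 44/13)
  (24/7, 0)
  (5, 0)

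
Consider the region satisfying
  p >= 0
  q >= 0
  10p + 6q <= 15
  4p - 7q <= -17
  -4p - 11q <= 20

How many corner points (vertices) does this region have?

Pairwise boundary intersections that survive every other constraint:
  (0, 5/2)
  (0, 17/7)
  (3/94, 115/47)

3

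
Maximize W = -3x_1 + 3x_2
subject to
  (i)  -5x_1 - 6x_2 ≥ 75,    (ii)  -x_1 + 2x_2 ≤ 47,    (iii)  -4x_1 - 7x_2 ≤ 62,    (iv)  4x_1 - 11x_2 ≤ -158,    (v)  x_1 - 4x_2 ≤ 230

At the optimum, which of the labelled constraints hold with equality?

(ii) and (iii)

Extreme points and W = -3x_1 + 3x_2:
  (-27, 10) → W = 111
  (-1773/79, 490/79) → W = 6789/79
  (-151/5, 42/5) → W = 579/5
  (-149/6, 16/3) → W = 181/2

The maximum is at (-151/5, 42/5). Substituting into each constraint, equality holds for (ii) and (iii); the remaining constraints have slack.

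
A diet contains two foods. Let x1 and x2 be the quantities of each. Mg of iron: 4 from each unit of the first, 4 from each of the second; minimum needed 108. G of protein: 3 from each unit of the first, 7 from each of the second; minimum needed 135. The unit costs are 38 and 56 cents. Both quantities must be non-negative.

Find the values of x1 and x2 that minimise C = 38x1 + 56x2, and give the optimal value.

Vertices and C = 38x1 + 56x2:
  (0, 27) → C = 1512
  (45, 0) → C = 1710
  (27/2, 27/2) → C = 1269
The feasible region is unbounded (it extends along (0, 1), (1, 0)), but C strictly increases along every unbounded feasible direction, so there is no improving ray and the minimum is attained at a vertex.

The binding constraints are 4x1 + 4x2 = 108 and 3x1 + 7x2 = 135.
Solving simultaneously gives x1 = 27/2, x2 = 27/2.

x1 = 27/2, x2 = 27/2, minimum C = 1269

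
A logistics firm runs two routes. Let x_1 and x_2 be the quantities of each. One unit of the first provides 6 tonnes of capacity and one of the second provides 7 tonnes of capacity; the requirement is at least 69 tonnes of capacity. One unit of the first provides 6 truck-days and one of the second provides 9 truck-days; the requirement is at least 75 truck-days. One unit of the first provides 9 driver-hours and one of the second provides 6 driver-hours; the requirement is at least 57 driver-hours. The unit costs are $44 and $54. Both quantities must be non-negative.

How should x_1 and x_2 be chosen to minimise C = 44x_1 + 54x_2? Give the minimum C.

x_1 = 8, x_2 = 3, minimum C = 514

The feasible region is unbounded (it extends along (0, 1), (1, 0)), but C strictly increases along every unbounded feasible direction, so there is no improving ray and the minimum is attained at a vertex.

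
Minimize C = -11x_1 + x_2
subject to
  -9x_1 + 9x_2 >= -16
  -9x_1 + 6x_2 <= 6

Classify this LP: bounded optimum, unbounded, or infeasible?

unbounded

From the feasible point (-50/9, -22/3), moving in the direction (6, 9) keeps every constraint satisfied while C decreases without bound.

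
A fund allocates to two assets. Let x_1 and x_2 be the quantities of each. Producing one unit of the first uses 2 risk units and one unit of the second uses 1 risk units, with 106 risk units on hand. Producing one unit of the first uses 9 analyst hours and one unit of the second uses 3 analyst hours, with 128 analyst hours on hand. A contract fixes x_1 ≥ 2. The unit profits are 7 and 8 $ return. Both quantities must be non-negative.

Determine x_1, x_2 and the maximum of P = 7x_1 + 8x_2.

x_1 = 2, x_2 = 110/3, maximum P = 922/3

Extreme points and P = 7x_1 + 8x_2:
  (128/9, 0) → P = 896/9
  (2, 0) → P = 14
  (2, 110/3) → P = 922/3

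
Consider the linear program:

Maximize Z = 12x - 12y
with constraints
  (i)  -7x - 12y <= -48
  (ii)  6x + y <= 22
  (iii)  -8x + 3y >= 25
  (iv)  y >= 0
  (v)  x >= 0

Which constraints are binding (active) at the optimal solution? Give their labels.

Extreme points and Z = 12x - 12y:
  (41/26, 163/13) → Z = -1710/13
  (0, 22) → Z = -264
  (0, 25/3) → Z = -100

The maximum is at (0, 25/3). Substituting into each constraint, equality holds for (iii) and (v); the remaining constraints have slack.

(iii) and (v)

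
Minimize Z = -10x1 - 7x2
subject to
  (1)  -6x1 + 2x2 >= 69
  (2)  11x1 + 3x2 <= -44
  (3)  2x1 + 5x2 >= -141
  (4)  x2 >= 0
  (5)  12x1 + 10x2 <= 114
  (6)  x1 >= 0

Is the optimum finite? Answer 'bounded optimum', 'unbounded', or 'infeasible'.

The boundaries -6x1 + 2x2 = 69 and 11x1 + 3x2 = -44 meet at (-59/8, 99/8), but that point violates x1 ≥ 0. Every candidate vertex is excluded by some other constraint, so the feasible region is empty.

infeasible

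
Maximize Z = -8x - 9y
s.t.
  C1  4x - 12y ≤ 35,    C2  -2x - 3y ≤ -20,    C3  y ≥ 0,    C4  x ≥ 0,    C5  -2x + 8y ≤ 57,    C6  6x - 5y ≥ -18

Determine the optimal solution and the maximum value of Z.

Extreme points and Z = -8x - 9y:
  (115/12, 5/18) → Z = -475/6
  (241/2, 149/4) → Z = -5197/4
  (23/14, 39/7) → Z = -443/7
  (141/38, 153/19) → Z = -1941/19

The binding constraints are -2x - 3y = -20 and 6x - 5y = -18.
Solving simultaneously gives x = 23/14, y = 39/7.

x = 23/14, y = 39/7, maximum Z = -443/7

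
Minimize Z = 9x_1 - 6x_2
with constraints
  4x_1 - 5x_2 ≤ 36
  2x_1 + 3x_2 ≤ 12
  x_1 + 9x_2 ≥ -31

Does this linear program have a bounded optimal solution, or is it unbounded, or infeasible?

From the feasible point (84/11, -12/11), moving in the direction (-9, 1) keeps every constraint satisfied while Z decreases without bound.

unbounded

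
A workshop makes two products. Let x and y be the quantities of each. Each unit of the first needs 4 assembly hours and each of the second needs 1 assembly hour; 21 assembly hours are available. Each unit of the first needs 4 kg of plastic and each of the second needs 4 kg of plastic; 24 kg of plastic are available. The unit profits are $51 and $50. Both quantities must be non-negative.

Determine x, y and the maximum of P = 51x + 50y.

x = 5, y = 1, maximum P = 305

The optimum lies where 4x + y = 21 and 4x + 4y = 24.
Solving simultaneously gives x = 5, y = 1.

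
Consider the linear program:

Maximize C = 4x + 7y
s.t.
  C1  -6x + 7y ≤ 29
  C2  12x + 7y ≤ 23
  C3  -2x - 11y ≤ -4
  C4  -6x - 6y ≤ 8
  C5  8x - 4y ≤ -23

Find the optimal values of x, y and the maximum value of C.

Vertices and C = 4x + 7y:
  (-115/39, 21/13) → C = -19/39
  (-45/32, 47/16) → C = 239/16
  (-85/36, 37/36) → C = -9/4

The binding constraints are -6x + 7y = 29 and 8x - 4y = -23.
Solving simultaneously gives x = -45/32, y = 47/16.

x = -45/32, y = 47/16, maximum C = 239/16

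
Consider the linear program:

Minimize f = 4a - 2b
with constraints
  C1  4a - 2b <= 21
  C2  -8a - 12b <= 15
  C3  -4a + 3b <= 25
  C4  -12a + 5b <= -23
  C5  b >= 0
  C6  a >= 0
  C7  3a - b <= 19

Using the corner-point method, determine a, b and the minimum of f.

Vertices and f = 4a - 2b:
  (21/4, 0) → f = 21
  (17/2, 13/2) → f = 21
  (97/8, 49/2) → f = -1/2
  (82/5, 151/5) → f = 26/5
  (23/12, 0) → f = 23/3

The optimum lies where -4a + 3b = 25 and -12a + 5b = -23.
Solving simultaneously gives a = 97/8, b = 49/2.

a = 97/8, b = 49/2, minimum f = -1/2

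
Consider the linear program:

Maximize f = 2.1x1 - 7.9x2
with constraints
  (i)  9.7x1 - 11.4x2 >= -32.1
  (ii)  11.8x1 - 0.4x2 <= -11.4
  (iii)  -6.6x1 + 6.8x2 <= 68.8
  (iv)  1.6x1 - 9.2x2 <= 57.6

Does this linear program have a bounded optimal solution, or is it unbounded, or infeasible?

bounded optimum

Vertices and f = 2.1x1 - 7.9x2:
  (-1464/1633, 6705/3266) → f = -591183/32660
  (-23799/1775, -15252/1775) → f = 705129/17750
  (-1599/1349, -8724/1349) → f = 655617/13490
The feasible region has finitely many vertices and no improving ray; the maximum is 655617/13490 at (-1599/1349, -8724/1349).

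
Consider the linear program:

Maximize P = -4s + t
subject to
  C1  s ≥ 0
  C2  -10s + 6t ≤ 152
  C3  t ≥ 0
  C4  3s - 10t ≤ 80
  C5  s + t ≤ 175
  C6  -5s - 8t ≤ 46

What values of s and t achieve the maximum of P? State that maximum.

s = 0, t = 76/3, maximum P = 76/3

Extreme points and P = -4s + t:
  (0, 76/3) → P = 76/3
  (0, 0) → P = 0
  (449/8, 951/8) → P = -845/8
  (80/3, 0) → P = -320/3
  (1830/13, 445/13) → P = -6875/13

The binding constraints are s = 0 and -10s + 6t = 152.
Solving simultaneously gives s = 0, t = 76/3.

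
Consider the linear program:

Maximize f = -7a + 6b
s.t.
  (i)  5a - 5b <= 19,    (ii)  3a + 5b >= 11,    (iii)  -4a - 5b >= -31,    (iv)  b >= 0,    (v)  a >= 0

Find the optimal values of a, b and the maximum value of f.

a = 0, b = 31/5, maximum f = 186/5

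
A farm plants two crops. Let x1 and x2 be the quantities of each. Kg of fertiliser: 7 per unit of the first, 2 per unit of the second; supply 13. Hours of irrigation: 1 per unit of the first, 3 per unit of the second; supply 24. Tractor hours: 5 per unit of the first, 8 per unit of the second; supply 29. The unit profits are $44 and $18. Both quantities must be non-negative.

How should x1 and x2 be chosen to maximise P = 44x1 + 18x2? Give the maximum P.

x1 = 1, x2 = 3, maximum P = 98

Vertices and P = 44x1 + 18x2:
  (0, 0) → P = 0
  (0, 29/8) → P = 261/4
  (13/7, 0) → P = 572/7
  (1, 3) → P = 98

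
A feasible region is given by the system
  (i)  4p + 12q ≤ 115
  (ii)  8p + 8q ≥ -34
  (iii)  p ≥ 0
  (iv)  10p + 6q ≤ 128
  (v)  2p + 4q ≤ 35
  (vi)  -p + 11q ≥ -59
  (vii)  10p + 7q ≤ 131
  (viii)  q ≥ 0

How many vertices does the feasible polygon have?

Intersecting each pair of boundary lines and keeping only the points that satisfy every inequality leaves:
  (0, 35/4)
  (0, 0)
  (11, 3)
  (64/5, 0)
  (279/26, 44/13)

5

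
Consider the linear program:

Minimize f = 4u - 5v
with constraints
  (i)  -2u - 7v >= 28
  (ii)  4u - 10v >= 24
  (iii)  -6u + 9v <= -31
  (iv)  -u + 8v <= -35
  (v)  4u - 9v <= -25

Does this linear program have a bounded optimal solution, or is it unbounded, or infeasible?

The boundaries -2u - 7v = 28 and -u + 8v = -35 meet at (21/23, -98/23), but that point violates 4u - 9v ≤ -25. Every candidate vertex is excluded by some other constraint, so the feasible region is empty.

infeasible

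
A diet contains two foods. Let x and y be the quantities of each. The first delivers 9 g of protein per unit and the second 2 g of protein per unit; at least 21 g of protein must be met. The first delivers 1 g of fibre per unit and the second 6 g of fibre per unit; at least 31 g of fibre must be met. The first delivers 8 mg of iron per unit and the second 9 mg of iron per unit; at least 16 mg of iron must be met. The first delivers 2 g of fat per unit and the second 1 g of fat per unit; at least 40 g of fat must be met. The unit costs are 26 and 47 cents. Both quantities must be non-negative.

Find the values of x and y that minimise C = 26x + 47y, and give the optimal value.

Corner points and C = 26x + 47y:
  (0, 40) → C = 1880
  (31, 0) → C = 806
  (19, 2) → C = 588
The feasible region is unbounded (it extends along (0, 1), (1, 0)), but C strictly increases along every unbounded feasible direction, so there is no improving ray and the minimum is attained at a vertex.

The binding constraints are x + 6y = 31 and 2x + y = 40.
Solving simultaneously gives x = 19, y = 2.

x = 19, y = 2, minimum C = 588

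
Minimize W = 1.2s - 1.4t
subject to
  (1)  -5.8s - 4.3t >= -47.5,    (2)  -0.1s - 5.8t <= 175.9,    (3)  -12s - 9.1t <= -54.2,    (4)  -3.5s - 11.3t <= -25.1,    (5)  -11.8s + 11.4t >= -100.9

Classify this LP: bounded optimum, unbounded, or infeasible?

unbounded

From the feasible point (97537/11686, -1236/5843), moving in the direction (-9.1, 12) keeps every constraint satisfied while W decreases without bound.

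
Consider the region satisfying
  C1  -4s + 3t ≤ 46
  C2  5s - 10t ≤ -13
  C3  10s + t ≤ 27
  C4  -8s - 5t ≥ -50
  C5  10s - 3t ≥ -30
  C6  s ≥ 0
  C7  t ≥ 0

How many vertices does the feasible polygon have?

4

Pairwise boundary intersections that survive every other constraint:
  (257/105, 53/21)
  (0, 13/10)
  (85/42, 142/21)
  (0, 10)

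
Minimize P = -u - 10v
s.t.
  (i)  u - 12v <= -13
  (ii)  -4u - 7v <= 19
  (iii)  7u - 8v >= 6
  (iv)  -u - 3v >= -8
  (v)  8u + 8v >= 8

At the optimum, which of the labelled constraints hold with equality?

(iii) and (iv)

Extreme points and P = -u - 10v:
  (44/19, 97/76) → P = -573/38
  (19/5, 7/5) → P = -89/5
  (82/29, 50/29) → P = -582/29

The minimum is at (82/29, 50/29). Substituting into each constraint, equality holds for (iii) and (iv); the remaining constraints have slack.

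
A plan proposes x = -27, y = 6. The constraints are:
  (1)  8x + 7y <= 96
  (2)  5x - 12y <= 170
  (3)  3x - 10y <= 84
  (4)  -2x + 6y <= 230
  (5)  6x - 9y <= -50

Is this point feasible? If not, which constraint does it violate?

feasible

(1): -174 ≤ 96 ✓
(2): -207 ≤ 170 ✓
(3): -141 ≤ 84 ✓
(4): 90 ≤ 230 ✓
(5): -216 ≤ -50 ✓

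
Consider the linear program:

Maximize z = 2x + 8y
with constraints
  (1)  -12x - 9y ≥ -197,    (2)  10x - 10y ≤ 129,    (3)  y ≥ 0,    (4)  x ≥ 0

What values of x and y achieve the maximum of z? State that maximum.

At the optimal vertex, -12x - 9y = -197 and x = 0.
Solving simultaneously gives x = 0, y = 197/9.

x = 0, y = 197/9, maximum z = 1576/9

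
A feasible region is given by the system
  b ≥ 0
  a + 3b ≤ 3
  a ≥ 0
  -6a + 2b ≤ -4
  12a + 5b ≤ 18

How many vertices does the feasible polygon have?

4

Pairwise boundary intersections that survive every other constraint:
  (2/3, 0)
  (3/2, 0)
  (9/10, 7/10)
  (39/31, 18/31)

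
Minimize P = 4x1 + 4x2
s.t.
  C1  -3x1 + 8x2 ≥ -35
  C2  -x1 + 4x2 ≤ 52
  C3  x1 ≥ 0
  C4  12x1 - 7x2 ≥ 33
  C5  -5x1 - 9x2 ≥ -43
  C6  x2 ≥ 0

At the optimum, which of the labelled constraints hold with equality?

Extreme points and P = 4x1 + 4x2:
  (46/11, 27/11) → P = 292/11
  (11/4, 0) → P = 11
  (43/5, 0) → P = 172/5

The minimum is at (11/4, 0). Substituting into each constraint, equality holds for C4 and C6; the remaining constraints have slack.

C4 and C6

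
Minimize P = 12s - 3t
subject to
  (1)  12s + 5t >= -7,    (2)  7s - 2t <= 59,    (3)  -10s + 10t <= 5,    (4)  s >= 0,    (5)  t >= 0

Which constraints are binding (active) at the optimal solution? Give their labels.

Vertices and P = 12s - 3t:
  (12, 25/2) → P = 213/2
  (59/7, 0) → P = 708/7
  (0, 1/2) → P = -3/2
  (0, 0) → P = 0

The minimum is at (0, 1/2). Substituting into each constraint, equality holds for (3) and (4); the remaining constraints have slack.

(3) and (4)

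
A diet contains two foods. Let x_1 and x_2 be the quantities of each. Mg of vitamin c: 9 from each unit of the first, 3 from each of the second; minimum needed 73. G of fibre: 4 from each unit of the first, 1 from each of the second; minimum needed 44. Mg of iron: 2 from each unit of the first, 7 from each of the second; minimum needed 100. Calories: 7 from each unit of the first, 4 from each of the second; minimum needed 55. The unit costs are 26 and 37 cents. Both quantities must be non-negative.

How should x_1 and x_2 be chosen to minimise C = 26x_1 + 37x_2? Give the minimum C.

Feasible corners and C = 26x_1 + 37x_2:
  (0, 44) → C = 1628
  (50, 0) → C = 1300
  (8, 12) → C = 652
The feasible region is unbounded (it extends along (0, 1), (1, 0)), but C strictly increases along every unbounded feasible direction, so there is no improving ray and the minimum is attained at a vertex.

x_1 = 8, x_2 = 12, minimum C = 652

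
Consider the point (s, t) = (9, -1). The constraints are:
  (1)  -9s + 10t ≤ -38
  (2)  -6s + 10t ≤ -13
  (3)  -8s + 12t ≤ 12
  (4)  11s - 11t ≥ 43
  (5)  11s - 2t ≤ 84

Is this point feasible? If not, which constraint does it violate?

not feasible — violates (5)

Constraint (5): 11s - 2t = 101, which is not ≤ 84. All other constraints are satisfied.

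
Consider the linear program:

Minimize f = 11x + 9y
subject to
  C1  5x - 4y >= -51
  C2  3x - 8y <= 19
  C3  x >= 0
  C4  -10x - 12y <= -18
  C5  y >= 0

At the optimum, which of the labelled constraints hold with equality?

Feasible corners and f = 11x + 9y:
  (0, 51/4) → f = 459/4
  (19/3, 0) → f = 209/3
  (0, 3/2) → f = 27/2
  (9/5, 0) → f = 99/5
The feasible region is unbounded (it extends along (4, 5), (8, 3)), but f strictly increases along every unbounded feasible direction, so there is no improving ray and the minimum is attained at a vertex.

The minimum is at (0, 3/2). Substituting into each constraint, equality holds for C3 and C4; the remaining constraints have slack.

C3 and C4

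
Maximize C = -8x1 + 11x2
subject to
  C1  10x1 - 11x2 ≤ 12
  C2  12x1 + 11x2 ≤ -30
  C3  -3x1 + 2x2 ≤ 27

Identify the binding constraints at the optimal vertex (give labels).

C2 and C3

Vertices and C = -8x1 + 11x2:
  (-9/11, -222/121) → C = -150/11
  (-321/13, -306/13) → C = -798/13
  (-119/19, 78/19) → C = 1810/19

The maximum is at (-119/19, 78/19). Substituting into each constraint, equality holds for C2 and C3; the remaining constraints have slack.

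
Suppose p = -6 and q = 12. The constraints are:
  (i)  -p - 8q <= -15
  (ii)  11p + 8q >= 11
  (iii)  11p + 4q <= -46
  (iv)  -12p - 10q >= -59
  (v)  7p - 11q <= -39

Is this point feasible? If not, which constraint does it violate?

Constraint (iii): 11p + 4q = -18, which is not ≤ -46. All other constraints are satisfied.

not feasible — violates (iii)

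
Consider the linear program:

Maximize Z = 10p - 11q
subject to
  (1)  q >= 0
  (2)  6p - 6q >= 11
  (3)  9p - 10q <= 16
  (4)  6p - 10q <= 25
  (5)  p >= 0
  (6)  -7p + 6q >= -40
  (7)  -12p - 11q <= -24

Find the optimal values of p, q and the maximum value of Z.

Extreme points and Z = 10p - 11q:
  (7/3, 1/2) → Z = 107/6
  (29, 163/6) → Z = -53/6
  (19, 31/2) → Z = 39/2

The optimum lies where 9p - 10q = 16 and -7p + 6q = -40.
Solving simultaneously gives p = 19, q = 31/2.

p = 19, q = 31/2, maximum Z = 39/2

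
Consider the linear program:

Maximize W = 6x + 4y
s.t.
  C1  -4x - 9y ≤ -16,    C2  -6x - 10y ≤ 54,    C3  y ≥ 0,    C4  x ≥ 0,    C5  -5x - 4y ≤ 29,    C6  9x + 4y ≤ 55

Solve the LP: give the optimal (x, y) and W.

Vertices and W = 6x + 4y:
  (4, 0) → W = 24
  (0, 16/9) → W = 64/9
  (55/9, 0) → W = 110/3
  (0, 55/4) → W = 55

The optimum lies where x = 0 and 9x + 4y = 55.
Solving simultaneously gives x = 0, y = 55/4.

x = 0, y = 55/4, maximum W = 55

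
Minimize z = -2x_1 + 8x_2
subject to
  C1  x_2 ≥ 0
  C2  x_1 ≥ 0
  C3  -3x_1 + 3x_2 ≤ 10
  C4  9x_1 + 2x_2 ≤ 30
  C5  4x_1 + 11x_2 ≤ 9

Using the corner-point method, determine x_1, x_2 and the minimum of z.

x_1 = 9/4, x_2 = 0, minimum z = -9/2

Vertices and z = -2x_1 + 8x_2:
  (0, 0) → z = 0
  (9/4, 0) → z = -9/2
  (0, 9/11) → z = 72/11

The optimum lies where x_2 = 0 and 4x_1 + 11x_2 = 9.
Solving simultaneously gives x_1 = 9/4, x_2 = 0.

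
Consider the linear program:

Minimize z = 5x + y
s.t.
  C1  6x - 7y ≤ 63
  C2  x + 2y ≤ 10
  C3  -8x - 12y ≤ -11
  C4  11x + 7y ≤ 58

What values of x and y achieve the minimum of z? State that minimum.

x = -49/2, y = 69/4, minimum z = -421/4

Vertices and z = 5x + y:
  (833/128, -219/64) → z = 3727/128
  (121/17, -345/119) → z = 3890/119
  (-49/2, 69/4) → z = -421/4
  (46/15, 52/15) → z = 94/5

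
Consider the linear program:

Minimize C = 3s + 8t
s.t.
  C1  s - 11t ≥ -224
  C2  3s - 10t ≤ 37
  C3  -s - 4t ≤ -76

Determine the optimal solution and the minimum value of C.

Vertices and C = 3s + 8t:
  (2647/23, 709/23) → C = 13613/23
  (-4, 20) → C = 148
  (454/11, 191/22) → C = 2126/11

s = -4, t = 20, minimum C = 148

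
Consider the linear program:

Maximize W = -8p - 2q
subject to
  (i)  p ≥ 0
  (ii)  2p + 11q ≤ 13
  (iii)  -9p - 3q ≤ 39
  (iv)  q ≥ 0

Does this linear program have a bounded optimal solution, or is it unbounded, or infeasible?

Vertices and W = -8p - 2q:
  (0, 13/11) → W = -26/11
  (0, 0) → W = 0
  (13/2, 0) → W = -52
The feasible region has finitely many vertices and no improving ray; the maximum is 0 at (0, 0).

bounded optimum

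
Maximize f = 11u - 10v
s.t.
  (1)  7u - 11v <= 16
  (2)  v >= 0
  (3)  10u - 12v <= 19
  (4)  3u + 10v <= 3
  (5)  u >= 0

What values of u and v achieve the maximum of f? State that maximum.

u = 1, v = 0, maximum f = 11

Extreme points and f = 11u - 10v:
  (1, 0) → f = 11
  (0, 0) → f = 0
  (0, 3/10) → f = -3

The optimum lies where v = 0 and 3u + 10v = 3.
Solving simultaneously gives u = 1, v = 0.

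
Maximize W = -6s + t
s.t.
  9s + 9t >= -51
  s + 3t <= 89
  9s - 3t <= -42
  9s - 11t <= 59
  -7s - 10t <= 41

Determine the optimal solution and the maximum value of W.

s = -53, t = 142/3, maximum W = 1096/3

Extreme points and W = -6s + t:
  (-53, 142/3) → W = 1096/3
  (-47/9, -4/9) → W = 278/9
  (47/10, 281/10) → W = -1/10
  (-181/37, -25/37) → W = 1061/37

At the optimal vertex, 9s + 9t = -51 and s + 3t = 89.
Solving simultaneously gives s = -53, t = 142/3.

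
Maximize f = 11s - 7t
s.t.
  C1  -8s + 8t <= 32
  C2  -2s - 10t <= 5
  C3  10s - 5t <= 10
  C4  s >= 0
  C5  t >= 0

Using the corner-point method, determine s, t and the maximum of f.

s = 1, t = 0, maximum f = 11

Feasible corners and f = 11s - 7t:
  (6, 10) → f = -4
  (0, 4) → f = -28
  (1, 0) → f = 11
  (0, 0) → f = 0

At the optimal vertex, 10s - 5t = 10 and t = 0.
Solving simultaneously gives s = 1, t = 0.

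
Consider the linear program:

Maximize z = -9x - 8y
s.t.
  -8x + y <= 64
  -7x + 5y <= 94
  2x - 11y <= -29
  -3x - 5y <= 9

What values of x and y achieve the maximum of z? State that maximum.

x = -329/43, y = 120/43, maximum z = 2001/43

Corner points and z = -9x - 8y:
  (-226/33, 304/33) → z = -398/33
  (-329/43, 120/43) → z = 2001/43
  (-244/43, 69/43) → z = 1644/43
The feasible region is unbounded (it extends along (5, 7), (11, 2)), but z strictly decreases along every unbounded feasible direction, so there is no improving ray and the maximum is attained at a vertex.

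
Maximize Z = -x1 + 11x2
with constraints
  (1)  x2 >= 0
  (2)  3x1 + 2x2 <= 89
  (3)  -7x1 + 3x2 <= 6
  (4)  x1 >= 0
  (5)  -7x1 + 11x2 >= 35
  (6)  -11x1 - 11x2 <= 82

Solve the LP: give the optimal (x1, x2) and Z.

Feasible corners and Z = -x1 + 11x2:
  (255/23, 641/23) → Z = 6796/23
  (909/47, 728/47) → Z = 7099/47
  (39/56, 29/8) → Z = 1097/28

x1 = 255/23, x2 = 641/23, maximum Z = 6796/23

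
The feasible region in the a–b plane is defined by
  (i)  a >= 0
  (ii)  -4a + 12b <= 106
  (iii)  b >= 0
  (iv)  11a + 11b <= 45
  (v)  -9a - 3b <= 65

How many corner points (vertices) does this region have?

Of the 10 pairwise boundary intersections, those satisfying every inequality are:
  (0, 0)
  (0, 45/11)
  (45/11, 0)

3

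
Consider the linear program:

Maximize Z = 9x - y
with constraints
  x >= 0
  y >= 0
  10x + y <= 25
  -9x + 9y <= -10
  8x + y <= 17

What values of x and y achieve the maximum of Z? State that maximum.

x = 17/8, y = 0, maximum Z = 153/8

Corner points and Z = 9x - y:
  (10/9, 0) → Z = 10
  (17/8, 0) → Z = 153/8
  (163/81, 73/81) → Z = 1394/81

The binding constraints are y = 0 and 8x + y = 17.
Solving simultaneously gives x = 17/8, y = 0.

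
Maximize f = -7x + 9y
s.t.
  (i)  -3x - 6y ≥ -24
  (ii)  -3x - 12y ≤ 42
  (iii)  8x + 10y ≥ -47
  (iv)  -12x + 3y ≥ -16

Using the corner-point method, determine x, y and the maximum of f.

Feasible corners and f = -7x + 9y:
  (-29, 37/2) → f = 739/2
  (56/27, 80/27) → f = 328/27
  (-24/11, -65/22) → f = -249/22
  (22/51, -184/51) → f = -1810/51

x = -29, y = 37/2, maximum f = 739/2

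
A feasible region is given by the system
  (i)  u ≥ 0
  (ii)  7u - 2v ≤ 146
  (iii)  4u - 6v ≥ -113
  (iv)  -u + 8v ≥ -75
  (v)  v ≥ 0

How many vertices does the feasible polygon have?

Intersecting each pair of boundary lines and keeping only the points that satisfy every inequality leaves:
  (0, 113/6)
  (0, 0)
  (551/17, 1375/34)
  (146/7, 0)

4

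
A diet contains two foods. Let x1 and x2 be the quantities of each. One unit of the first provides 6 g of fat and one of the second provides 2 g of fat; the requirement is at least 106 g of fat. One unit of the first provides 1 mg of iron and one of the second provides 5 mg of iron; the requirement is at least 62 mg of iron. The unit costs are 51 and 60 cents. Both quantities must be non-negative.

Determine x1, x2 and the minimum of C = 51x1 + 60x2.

The feasible region is unbounded (it extends along (0, 1), (1, 0)), but C strictly increases along every unbounded feasible direction, so there is no improving ray and the minimum is attained at a vertex.

x1 = 29/2, x2 = 19/2, minimum C = 2619/2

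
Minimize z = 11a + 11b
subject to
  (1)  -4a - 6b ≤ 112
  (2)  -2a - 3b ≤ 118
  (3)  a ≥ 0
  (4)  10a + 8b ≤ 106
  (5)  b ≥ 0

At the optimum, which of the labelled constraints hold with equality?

Corner points and z = 11a + 11b:
  (0, 53/4) → z = 583/4
  (0, 0) → z = 0
  (53/5, 0) → z = 583/5

The minimum is at (0, 0). Substituting into each constraint, equality holds for (3) and (5); the remaining constraints have slack.

(3) and (5)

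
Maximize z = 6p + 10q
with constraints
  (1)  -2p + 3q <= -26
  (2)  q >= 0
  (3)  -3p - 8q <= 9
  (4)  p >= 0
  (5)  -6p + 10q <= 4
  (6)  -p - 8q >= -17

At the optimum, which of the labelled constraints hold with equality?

(2) and (6)

Extreme points and z = 6p + 10q:
  (13, 0) → z = 78
  (259/19, 8/19) → z = 86
  (17, 0) → z = 102

The maximum is at (17, 0). Substituting into each constraint, equality holds for (2) and (6); the remaining constraints have slack.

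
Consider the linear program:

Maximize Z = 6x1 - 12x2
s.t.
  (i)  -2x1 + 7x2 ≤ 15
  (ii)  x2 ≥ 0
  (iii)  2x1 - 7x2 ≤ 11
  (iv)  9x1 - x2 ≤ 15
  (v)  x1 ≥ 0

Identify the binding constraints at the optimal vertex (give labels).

Vertices and Z = 6x1 - 12x2:
  (120/61, 165/61) → Z = -1260/61
  (0, 15/7) → Z = -180/7
  (5/3, 0) → Z = 10
  (0, 0) → Z = 0

The maximum is at (5/3, 0). Substituting into each constraint, equality holds for (ii) and (iv); the remaining constraints have slack.

(ii) and (iv)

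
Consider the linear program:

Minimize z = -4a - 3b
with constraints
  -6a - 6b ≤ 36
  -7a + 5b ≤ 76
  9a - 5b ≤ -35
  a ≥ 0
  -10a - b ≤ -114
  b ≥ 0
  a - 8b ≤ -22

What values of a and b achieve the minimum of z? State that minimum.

Vertices and z = -4a - 3b:
  (41/2, 439/10) → z = -2137/10
  (26/3, 82/3) → z = -350/3
  (535/59, 1376/59) → z = -6268/59

At the optimal vertex, -7a + 5b = 76 and 9a - 5b = -35.
Solving simultaneously gives a = 41/2, b = 439/10.

a = 41/2, b = 439/10, minimum z = -2137/10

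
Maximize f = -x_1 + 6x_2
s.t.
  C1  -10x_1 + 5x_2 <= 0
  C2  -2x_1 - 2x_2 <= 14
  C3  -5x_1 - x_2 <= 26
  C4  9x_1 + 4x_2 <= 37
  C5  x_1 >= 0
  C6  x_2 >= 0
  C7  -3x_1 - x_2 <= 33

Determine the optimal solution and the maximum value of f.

x_1 = 37/17, x_2 = 74/17, maximum f = 407/17

The optimum lies where -10x_1 + 5x_2 = 0 and 9x_1 + 4x_2 = 37.
Solving simultaneously gives x_1 = 37/17, x_2 = 74/17.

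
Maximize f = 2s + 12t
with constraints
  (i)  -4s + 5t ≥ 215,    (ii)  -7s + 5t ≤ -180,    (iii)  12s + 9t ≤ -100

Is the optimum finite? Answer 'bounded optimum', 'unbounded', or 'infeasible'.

infeasible

The boundaries -4s + 5t = 215 and -7s + 5t = -180 meet at (395/3, 445/3), but that point violates 12s + 9t ≤ -100. Every candidate vertex is excluded by some other constraint, so the feasible region is empty.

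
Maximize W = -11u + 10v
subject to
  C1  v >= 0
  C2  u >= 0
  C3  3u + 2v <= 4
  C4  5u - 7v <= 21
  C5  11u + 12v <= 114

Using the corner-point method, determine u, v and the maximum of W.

u = 0, v = 2, maximum W = 20

Feasible corners and W = -11u + 10v:
  (0, 0) → W = 0
  (4/3, 0) → W = -44/3
  (0, 2) → W = 20

The optimum lies where u = 0 and 3u + 2v = 4.
Solving simultaneously gives u = 0, v = 2.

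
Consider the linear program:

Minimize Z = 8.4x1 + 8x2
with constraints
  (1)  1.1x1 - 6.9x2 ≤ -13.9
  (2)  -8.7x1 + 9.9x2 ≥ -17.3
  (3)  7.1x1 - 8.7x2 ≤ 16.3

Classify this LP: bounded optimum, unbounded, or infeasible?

unbounded

From the feasible point (4283/819, 6998/2457), moving in the direction (-6.9, -1.1) keeps every constraint satisfied while Z decreases without bound.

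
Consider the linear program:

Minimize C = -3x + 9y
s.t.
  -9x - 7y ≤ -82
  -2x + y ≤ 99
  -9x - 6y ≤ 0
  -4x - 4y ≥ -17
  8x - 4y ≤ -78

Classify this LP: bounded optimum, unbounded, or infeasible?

infeasible

The boundaries -9x - 7y = -82 and -2x + y = 99 meet at (-611/23, 1055/23), but that point violates -4x - 4y ≥ -17. Every candidate vertex is excluded by some other constraint, so the feasible region is empty.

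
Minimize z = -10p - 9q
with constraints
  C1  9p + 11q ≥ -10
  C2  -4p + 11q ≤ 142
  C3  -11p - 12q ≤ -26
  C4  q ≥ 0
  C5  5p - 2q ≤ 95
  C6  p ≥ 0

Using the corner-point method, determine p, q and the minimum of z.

p = 1329/47, q = 1090/47, minimum z = -23100/47

Extreme points and z = -10p - 9q:
  (1329/47, 1090/47) → z = -23100/47
  (0, 142/11) → z = -1278/11
  (26/11, 0) → z = -260/11
  (0, 13/6) → z = -39/2
  (19, 0) → z = -190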